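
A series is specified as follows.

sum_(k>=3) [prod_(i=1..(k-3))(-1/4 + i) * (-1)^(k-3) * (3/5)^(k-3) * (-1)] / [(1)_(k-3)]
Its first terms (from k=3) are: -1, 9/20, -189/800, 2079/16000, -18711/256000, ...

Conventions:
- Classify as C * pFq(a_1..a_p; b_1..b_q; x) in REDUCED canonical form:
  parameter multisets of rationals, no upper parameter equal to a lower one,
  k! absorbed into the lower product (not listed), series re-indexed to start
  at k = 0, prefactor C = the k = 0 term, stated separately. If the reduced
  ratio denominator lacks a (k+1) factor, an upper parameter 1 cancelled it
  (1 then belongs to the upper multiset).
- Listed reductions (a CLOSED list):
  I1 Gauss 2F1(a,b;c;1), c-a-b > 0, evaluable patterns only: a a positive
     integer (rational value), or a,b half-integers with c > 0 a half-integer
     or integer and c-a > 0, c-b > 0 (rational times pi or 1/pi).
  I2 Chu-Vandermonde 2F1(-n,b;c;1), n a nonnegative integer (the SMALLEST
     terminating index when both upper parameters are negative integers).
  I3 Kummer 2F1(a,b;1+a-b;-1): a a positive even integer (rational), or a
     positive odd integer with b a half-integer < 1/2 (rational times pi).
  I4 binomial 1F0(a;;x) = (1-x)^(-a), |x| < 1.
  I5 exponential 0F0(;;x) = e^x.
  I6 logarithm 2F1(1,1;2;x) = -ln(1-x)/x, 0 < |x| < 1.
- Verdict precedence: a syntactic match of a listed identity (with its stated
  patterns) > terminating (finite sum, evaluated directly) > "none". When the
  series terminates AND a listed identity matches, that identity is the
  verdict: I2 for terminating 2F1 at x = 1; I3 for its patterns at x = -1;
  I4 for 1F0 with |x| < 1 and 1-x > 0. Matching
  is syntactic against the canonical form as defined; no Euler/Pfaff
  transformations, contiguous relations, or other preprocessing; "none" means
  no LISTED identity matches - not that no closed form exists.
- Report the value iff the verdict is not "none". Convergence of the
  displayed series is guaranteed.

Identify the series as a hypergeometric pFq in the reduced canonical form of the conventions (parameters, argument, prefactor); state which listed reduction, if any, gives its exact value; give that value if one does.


Key step: x = (-3/5) and the (-1)^k factor (prefactor -1) folds into the argument's sign.
Term ratio: r(k) = (-3/5) * (k+3/4) / [(k+1)] - rational; roots negated = parameters, x = (-3/5), C = -1.

Reduced: x = -3/5, 1F0, upper = {3/4}, lower = {-}, C = -1. Verdict at x = -3/5: binomial (I4) matches (the 1F0 binomial series: exponent -3/4, x = -3/5). Sum: (-1) * (8/5)^(-3/4).


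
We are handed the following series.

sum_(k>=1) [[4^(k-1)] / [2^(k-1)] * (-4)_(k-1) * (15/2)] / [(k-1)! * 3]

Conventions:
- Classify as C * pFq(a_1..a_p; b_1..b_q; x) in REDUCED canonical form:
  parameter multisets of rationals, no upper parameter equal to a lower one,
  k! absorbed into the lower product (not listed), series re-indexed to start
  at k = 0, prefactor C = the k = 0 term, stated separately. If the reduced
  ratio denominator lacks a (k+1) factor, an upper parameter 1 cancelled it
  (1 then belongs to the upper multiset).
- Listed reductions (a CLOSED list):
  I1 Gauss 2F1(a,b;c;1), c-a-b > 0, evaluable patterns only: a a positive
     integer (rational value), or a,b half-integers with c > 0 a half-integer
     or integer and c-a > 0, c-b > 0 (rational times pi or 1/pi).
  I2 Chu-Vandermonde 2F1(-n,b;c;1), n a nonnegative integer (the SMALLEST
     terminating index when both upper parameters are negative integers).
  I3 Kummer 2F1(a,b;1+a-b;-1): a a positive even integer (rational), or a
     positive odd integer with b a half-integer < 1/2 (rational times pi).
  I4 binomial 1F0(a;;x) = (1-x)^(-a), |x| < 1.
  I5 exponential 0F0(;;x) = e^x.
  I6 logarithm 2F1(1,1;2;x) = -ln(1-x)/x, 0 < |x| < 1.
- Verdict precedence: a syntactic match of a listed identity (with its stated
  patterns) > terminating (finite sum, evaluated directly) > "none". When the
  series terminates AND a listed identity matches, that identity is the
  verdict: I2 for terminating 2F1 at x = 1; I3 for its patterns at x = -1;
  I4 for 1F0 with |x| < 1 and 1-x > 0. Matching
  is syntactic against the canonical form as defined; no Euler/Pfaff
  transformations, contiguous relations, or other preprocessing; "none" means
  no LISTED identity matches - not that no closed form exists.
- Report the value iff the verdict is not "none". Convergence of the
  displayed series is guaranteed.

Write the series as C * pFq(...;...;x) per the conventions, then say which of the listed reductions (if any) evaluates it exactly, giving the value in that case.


Structural cue: x = 2 and the two k-th powers (C = 5/2, x = 2) combine into one argument.
Adjacent-term ratio: r(k) = 2 * (k-4) / [(k+1)] - rational in k. x = 2; t_0 = 5/2; negate the roots.

Reduced: x = 2, 1F0, upper = {-4}, lower = {-}, C = 5/2. Verdict: terminating - no listed pattern fits, but -4 in the upper list cuts the series at k = 4; direct evaluation. Hence: 5/2.


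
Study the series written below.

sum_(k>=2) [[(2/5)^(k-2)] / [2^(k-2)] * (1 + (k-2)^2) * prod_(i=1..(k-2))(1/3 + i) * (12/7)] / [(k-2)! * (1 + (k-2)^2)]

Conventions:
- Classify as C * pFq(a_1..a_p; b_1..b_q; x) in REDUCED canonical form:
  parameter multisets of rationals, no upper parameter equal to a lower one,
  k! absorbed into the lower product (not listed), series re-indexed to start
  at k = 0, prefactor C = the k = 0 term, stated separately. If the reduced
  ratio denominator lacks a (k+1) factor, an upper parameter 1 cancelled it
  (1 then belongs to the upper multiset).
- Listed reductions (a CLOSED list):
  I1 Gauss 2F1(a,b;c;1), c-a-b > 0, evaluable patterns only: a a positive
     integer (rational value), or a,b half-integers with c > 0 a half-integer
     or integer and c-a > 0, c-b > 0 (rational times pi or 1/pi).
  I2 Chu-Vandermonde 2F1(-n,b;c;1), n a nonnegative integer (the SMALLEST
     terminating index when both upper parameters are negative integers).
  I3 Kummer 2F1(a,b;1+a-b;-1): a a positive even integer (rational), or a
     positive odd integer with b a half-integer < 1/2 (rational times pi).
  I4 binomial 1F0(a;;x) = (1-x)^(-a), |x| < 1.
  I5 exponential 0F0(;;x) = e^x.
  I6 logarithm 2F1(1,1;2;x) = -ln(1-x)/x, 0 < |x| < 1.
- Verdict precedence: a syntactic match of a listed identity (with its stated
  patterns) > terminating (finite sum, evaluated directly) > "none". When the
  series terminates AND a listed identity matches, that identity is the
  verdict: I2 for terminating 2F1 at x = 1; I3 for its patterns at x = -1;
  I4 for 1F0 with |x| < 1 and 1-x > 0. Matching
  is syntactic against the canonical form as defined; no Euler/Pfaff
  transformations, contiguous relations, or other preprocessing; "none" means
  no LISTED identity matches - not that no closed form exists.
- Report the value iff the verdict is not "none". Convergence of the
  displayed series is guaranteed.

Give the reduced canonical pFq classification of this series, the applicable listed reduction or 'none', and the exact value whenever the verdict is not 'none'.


The series (x = 1/5) is 1F0: upper {4/3}, lower {-}, prefactor 12/7. Verdict: the binomial series (I4) matches (the 1F0 binomial series: exponent -4/3, x = 1/5). Sum: (12/7) * (4/5)^(-4/3).

Key step: t_0 = 12/7 here, and the two k-th powers (C = 12/7) combine into one argument.
Term ratio: r(k) = (1/5) * (k+4/3) / [(k+1)] ; factor over Q: parameters, x = (1/5), and C = 12/7.


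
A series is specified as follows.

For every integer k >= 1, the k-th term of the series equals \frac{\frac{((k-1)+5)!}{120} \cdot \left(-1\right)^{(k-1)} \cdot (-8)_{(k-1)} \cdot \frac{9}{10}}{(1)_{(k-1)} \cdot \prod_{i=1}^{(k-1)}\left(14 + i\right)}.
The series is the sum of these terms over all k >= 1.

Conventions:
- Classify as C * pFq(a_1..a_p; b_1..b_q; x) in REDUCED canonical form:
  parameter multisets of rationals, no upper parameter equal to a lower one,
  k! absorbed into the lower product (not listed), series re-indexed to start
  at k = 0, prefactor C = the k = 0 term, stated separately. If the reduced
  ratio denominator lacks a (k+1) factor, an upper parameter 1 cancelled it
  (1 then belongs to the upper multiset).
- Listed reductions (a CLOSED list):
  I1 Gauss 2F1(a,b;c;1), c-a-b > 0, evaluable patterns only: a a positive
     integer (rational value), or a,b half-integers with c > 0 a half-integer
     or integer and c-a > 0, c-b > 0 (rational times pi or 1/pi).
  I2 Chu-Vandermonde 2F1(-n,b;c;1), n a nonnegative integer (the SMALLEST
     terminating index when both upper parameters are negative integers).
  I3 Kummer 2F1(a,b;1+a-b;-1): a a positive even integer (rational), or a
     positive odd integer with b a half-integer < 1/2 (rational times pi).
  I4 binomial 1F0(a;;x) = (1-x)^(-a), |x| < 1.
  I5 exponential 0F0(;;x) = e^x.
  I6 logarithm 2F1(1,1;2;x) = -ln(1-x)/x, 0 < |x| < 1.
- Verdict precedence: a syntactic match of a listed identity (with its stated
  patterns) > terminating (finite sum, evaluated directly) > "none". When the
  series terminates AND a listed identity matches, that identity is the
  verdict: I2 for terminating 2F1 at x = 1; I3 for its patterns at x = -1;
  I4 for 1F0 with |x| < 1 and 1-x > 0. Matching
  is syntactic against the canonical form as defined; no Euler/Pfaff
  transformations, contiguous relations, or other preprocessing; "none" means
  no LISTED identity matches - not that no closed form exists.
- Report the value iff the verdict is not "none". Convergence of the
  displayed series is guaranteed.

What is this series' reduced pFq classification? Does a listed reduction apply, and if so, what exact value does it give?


The series (x = -1) is 2F1: upper {-8, 6}, lower {15}, prefactor \frac{9}{10}. Verdict: Kummer's theorem (I3) matches (x = -1; c = 15 equals 1+a-b for upper {-8, 6}: listed pattern). Exact value: \frac{819}{50}.

Structural cue: x = -1 and (1)_k (C = 9/10) is k! itself.
Adjacent-term ratio: r(k) = -1 * (k-8) (k+6) / [(k+15) (k+1)] - poly over poly, x = -1 from leading terms; C = \frac{9}{10} at k = 0.


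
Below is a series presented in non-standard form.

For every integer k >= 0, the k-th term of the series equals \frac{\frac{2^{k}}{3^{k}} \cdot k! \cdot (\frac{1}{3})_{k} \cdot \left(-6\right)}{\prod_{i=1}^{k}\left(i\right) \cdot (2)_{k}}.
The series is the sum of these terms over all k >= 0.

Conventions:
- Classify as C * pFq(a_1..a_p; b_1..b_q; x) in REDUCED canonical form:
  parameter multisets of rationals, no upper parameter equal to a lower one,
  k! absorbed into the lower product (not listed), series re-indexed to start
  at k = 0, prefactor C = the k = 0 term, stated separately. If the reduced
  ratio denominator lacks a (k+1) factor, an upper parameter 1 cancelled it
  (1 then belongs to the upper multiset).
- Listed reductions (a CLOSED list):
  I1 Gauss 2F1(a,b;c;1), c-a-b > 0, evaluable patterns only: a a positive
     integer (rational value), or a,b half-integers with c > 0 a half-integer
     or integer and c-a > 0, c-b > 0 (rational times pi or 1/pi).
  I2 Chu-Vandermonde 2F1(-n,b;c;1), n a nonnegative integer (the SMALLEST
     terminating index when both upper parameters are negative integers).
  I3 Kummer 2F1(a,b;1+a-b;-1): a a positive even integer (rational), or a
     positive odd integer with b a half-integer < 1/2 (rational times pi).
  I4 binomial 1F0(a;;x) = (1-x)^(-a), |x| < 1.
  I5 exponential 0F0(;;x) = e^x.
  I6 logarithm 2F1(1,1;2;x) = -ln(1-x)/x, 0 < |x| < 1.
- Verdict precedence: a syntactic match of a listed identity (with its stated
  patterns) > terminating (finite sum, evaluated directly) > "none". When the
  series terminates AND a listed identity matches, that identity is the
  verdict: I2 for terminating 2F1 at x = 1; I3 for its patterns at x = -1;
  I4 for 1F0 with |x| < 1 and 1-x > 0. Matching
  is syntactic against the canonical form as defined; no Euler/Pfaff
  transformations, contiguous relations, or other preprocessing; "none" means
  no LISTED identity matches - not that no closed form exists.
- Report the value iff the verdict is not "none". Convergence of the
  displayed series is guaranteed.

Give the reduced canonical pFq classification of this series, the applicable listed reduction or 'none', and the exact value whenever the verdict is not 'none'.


The series (x = \frac{2}{3}) is 2F1: upper {\frac{1}{3}, 1}, lower {2}, prefactor -6. Verdict: none here - no I1-I6 shape fits x = \frac{2}{3} with lower {2}.

First insight: t_0 = -6 here, and the two geometric factors (C = -6) combine into one argument.
Ratio: r(k) = \frac{2}{3} * (k+\frac{1}{3}) (k+1) / [(k+2) (k+1)] - rational in k. x = \frac{2}{3}; t_0 = -6; negate the roots.


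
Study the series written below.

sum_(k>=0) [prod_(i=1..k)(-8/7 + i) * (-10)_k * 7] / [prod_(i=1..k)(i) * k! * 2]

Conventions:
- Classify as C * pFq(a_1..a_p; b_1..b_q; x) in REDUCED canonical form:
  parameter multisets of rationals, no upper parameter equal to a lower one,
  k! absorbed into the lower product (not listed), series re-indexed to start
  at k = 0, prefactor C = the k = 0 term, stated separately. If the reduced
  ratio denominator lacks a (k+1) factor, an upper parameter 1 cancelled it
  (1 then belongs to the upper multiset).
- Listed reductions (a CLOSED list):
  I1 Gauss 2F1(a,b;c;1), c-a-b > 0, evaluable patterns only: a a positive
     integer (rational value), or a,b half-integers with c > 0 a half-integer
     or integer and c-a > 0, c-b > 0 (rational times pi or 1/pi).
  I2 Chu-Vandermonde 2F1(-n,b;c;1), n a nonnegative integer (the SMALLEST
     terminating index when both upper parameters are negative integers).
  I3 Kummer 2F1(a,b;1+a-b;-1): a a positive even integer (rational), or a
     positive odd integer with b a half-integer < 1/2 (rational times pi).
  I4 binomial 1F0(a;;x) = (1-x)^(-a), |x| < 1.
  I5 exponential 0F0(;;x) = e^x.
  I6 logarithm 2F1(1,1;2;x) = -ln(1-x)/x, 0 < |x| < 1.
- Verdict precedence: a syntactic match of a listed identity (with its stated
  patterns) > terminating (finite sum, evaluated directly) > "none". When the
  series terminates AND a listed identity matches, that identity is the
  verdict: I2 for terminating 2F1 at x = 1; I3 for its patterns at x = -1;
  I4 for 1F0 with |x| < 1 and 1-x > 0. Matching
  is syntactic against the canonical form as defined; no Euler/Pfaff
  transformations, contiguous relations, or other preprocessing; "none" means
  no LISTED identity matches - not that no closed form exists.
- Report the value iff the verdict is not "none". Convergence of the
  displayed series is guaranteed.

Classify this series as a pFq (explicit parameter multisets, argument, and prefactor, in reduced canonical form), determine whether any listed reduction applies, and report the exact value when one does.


First insight: t_0 being 7/2, the running product (prefactor 7/2) telescopes to a rising factorial.
Step ratio: r(k) = 1 * (k-10) (k-1/7) / [(k+1) (k+1)] - rational in k, leading ratio 1; with t_0 = 7/2, classification follows.

Reduced: x = 1, 2F1, upper = {-10, -1/7}, lower = {1}, C = 7/2. Verdict: Vandermonde's identity (I2) fires (terminating 2F1 at x = 1 with n = 10, b = -1/7, c = 1). Sum: 1480338640/282475249.


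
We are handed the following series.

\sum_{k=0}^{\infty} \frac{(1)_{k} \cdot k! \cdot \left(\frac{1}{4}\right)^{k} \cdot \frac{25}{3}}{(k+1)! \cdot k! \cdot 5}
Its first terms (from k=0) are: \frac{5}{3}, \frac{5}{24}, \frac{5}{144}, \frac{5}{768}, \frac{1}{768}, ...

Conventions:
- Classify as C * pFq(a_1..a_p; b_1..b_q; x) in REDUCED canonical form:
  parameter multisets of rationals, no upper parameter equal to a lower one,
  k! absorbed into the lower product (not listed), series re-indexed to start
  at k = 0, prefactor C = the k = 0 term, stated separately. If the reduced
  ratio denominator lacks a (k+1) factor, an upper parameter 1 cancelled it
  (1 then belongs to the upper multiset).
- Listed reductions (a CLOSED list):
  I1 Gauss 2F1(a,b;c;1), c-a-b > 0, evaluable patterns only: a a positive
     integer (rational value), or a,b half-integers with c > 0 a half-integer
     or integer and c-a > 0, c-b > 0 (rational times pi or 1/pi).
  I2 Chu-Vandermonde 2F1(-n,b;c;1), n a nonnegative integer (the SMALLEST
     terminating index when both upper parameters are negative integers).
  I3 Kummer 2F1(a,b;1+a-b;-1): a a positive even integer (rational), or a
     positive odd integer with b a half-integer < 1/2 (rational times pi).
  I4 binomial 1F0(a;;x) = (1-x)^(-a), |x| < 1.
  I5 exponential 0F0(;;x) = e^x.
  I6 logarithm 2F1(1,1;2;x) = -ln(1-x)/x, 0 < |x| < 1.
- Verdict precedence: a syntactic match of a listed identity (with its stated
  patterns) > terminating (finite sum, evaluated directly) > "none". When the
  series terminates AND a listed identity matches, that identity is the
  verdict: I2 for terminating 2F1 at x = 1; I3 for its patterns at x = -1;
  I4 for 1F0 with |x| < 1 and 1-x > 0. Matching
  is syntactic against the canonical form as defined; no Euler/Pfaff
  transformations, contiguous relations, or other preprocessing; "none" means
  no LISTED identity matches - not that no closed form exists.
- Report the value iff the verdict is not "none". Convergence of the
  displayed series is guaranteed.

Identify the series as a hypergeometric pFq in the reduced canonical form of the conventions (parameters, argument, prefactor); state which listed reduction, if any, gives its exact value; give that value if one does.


Canonical form: C = \frac{5}{3} times 2F1 with upper {1, 1}, lower {2}, x = \frac{1}{4}. Verdict: the logarithmic series (I6) fires (the logarithm: parameters (1,1;2), x = \frac{1}{4}). Sum: \left(-\frac{20}{3}\right) \cdot \ln\left(\frac{3}{4}\right).

The tell: t_0 being \frac{5}{3}, the denominator's factorial ratio (prefactor 5/3) is a lower Pochhammer.
Term ratio: r(k) = \frac{1}{4} * (k+1) (k+1) / [(k+2) (k+1)] ; factor over Q: parameters, x = \frac{1}{4}, and C = \frac{5}{3}.


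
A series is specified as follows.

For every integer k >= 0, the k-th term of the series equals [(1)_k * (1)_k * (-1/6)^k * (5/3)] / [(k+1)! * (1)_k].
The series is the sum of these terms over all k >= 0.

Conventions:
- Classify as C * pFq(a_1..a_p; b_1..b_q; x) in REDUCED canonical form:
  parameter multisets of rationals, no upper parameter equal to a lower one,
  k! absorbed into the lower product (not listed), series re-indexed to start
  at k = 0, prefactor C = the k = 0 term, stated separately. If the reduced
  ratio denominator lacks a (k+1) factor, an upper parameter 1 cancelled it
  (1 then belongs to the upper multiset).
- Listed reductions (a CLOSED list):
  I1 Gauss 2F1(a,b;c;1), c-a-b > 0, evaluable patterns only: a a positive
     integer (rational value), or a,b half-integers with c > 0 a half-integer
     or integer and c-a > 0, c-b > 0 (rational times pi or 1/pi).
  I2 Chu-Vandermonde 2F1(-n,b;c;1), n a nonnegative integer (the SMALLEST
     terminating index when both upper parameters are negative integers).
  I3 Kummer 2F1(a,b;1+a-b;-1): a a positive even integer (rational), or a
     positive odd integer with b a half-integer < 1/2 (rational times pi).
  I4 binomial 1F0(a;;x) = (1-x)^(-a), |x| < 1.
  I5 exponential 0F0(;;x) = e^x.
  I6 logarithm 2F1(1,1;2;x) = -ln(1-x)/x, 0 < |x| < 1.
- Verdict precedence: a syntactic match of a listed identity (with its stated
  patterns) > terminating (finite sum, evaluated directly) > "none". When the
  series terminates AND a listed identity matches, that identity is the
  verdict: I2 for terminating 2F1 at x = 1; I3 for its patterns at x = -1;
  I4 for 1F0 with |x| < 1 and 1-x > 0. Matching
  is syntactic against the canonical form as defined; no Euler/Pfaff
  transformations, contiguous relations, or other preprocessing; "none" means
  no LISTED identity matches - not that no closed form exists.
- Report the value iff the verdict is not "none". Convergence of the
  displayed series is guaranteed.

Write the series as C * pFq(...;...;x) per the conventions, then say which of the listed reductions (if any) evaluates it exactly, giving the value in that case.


This is 5/3 * 2F1(1, 1; 2; -1/6) in reduced canonical form. Verdict (x = -1/6): the I6 logarithm reduction applies (the logarithm: parameters (1,1;2), x = -1/6). Hence: 10 * ln(7/6).

Structural cue: from the first term 5/3: (1)_k (C = 5/3, x = -1/6) is k! itself.
Term ratio: r(k) = (-1/6) * (k+1) (k+1) / [(k+2) (k+1)] - rational in k, leading ratio (-1/6); with t_0 = 5/3, classification follows.


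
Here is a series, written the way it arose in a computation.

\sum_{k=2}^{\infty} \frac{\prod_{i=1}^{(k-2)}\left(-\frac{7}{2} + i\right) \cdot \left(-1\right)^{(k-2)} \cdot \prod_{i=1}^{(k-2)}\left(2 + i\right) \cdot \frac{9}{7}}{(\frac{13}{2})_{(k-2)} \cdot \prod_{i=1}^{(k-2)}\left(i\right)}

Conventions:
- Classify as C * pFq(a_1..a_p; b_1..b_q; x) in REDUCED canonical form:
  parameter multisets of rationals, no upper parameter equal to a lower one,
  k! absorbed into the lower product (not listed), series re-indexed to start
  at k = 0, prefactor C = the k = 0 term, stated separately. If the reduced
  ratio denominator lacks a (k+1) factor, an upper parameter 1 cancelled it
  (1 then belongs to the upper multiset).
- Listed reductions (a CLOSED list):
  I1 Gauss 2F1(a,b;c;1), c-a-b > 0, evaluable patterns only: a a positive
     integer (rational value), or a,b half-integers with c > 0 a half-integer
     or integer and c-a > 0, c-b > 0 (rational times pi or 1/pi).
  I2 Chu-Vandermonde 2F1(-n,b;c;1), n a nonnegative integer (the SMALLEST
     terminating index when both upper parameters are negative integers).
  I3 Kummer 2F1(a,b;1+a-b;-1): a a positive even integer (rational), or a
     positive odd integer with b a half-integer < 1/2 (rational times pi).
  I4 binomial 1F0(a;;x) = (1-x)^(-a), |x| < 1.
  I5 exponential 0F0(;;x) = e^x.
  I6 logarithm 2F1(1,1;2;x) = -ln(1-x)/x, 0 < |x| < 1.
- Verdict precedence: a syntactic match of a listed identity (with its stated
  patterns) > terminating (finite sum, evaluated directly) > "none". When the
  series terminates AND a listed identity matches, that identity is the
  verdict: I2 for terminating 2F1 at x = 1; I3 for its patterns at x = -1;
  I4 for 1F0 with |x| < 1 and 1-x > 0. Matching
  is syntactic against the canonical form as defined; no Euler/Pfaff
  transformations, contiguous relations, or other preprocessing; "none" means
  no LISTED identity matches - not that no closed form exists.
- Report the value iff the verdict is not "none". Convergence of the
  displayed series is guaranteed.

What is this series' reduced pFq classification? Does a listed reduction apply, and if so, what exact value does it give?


Classification (C = \frac{9}{7}): 2F1 with upper {-\frac{5}{2}, 3}, lower {\frac{13}{2}}, argument x = -1. Verdict: Kummer's theorem (I3) matches (x = -1; c = \frac{13}{2} equals 1+a-b for upper {-\frac{5}{2}, 3}: listed pattern). Hence: \frac{4455}{4096} \cdot \pi.

Structural cue: t_0 = \frac{9}{7} here, and the running product (prefactor 9/7) telescopes to a rising factorial.
Consecutive-term ratio: r(k) = -1 * (k-\frac{5}{2}) (k+3) / [(k+\frac{13}{2}) (k+1)] ; factor over Q: parameters, x = -1, and C = \frac{9}{7}.


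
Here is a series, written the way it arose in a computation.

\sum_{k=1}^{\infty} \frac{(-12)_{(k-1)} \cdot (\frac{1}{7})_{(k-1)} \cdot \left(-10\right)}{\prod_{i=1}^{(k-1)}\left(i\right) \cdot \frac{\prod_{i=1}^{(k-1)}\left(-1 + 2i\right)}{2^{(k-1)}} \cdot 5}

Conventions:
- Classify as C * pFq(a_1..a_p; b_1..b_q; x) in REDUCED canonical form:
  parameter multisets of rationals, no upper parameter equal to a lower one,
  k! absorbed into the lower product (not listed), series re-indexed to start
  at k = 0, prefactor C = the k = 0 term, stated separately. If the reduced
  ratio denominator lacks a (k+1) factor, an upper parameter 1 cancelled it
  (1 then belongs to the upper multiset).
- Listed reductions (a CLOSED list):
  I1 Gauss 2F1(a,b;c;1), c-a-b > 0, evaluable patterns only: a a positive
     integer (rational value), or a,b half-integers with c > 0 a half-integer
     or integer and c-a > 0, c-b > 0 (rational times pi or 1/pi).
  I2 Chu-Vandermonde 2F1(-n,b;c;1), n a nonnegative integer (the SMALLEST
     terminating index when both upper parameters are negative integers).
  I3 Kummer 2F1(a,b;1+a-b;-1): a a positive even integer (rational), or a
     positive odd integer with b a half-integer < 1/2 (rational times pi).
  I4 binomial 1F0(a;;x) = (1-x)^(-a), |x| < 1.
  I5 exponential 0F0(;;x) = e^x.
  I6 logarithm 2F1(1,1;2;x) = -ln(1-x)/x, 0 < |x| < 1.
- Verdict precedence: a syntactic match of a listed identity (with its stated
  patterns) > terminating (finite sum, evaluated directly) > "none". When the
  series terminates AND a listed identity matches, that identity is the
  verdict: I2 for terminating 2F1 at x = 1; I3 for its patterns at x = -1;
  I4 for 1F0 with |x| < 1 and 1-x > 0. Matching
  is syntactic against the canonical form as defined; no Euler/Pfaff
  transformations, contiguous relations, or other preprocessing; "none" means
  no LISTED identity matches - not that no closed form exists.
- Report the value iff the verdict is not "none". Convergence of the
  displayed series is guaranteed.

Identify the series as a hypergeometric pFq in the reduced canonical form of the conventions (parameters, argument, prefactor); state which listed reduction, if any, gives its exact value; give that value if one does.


Canonical form: C = -2 times 2F1 with upper {-12, \frac{1}{7}}, lower {\frac{1}{2}}, x = 1. Verdict: this is Vandermonde's identity (I2) (terminating 2F1 at x = 1 with n = 12, b = 1/7, c = \frac{1}{2}). Sum: -\frac{264587968489150}{265185221483959}.

Key observation: x = 1 and the lower odd product (C = -2) is 2^k (1/2)_k.
Ratio: r(k) = 1 * (k-12) (k+\frac{1}{7}) / [(k+\frac{1}{2}) (k+1)] - poly over poly, x = 1 from leading terms; C = -2 at k = 0.


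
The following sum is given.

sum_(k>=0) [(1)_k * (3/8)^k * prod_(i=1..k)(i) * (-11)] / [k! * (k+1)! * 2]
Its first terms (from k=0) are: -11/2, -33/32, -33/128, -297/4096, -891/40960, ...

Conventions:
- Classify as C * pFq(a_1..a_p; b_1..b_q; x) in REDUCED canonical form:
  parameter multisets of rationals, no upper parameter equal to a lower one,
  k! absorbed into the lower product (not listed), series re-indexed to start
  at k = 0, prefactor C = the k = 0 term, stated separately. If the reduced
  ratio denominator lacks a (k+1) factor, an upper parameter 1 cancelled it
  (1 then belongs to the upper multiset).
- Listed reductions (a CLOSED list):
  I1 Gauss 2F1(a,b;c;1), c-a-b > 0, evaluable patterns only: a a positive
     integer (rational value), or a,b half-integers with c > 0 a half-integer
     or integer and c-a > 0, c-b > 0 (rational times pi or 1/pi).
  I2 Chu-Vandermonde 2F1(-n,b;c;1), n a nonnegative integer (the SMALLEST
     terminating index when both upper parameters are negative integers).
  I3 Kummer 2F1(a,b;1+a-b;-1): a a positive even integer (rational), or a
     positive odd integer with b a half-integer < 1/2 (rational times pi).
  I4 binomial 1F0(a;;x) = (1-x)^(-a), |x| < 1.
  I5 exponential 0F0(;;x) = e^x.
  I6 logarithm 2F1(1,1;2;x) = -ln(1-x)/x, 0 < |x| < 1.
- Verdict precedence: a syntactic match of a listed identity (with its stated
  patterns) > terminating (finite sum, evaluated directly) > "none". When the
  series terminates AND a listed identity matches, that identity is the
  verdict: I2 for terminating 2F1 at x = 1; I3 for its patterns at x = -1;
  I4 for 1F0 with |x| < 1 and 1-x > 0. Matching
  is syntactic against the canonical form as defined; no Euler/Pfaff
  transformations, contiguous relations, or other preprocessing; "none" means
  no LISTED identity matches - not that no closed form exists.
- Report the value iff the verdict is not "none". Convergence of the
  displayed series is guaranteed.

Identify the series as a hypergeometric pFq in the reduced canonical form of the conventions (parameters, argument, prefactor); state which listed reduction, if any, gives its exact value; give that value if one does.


At argument 3/8: a 2F1 with upper {1, 1}, lower {2}, scaled by C = -11/2. Verdict: the I6 logarithm reduction fires (the logarithm: parameters (1,1;2), x = 3/8). Its exact value is (44/3) * ln(5/8).

Key observation: t_0 = -11/2 here, and the constant factors (C = -11/2, x = 3/8) combine into one prefactor.
Consecutive-term ratio: r(k) = (3/8) * (k+1) (k+1) / [(k+2) (k+1)] - rational in k, leading ratio (3/8); with t_0 = -11/2, classification follows.


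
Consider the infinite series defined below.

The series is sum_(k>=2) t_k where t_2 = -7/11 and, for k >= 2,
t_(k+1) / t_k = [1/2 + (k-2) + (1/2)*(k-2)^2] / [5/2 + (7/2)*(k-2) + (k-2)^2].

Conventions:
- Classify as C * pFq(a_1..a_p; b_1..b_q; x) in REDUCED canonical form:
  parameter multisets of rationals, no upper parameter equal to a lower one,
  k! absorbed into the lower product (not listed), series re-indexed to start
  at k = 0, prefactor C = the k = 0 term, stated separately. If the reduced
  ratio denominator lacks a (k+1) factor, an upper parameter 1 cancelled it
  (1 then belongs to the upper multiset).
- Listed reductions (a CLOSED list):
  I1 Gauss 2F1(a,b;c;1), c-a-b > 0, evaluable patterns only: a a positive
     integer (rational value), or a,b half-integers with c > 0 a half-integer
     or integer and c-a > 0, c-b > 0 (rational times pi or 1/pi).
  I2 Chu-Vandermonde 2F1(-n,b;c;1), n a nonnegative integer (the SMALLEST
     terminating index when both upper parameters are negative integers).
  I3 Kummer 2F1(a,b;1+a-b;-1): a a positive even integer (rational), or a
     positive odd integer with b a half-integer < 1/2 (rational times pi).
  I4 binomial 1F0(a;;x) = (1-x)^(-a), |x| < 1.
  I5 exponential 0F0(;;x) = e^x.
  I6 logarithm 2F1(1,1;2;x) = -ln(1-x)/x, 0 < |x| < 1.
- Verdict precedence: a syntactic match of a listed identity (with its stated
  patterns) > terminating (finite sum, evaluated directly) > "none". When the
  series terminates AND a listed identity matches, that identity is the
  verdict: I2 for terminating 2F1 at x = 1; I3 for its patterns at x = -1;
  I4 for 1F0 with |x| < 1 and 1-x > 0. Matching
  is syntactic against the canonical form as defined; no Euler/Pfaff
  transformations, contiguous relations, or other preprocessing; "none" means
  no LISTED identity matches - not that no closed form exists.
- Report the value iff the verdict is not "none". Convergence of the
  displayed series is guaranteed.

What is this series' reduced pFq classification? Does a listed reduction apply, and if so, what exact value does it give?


This is -7/11 * 2F1(1, 1; 5/2; 1/2) in reduced canonical form. Verdict: none (x = 1/2): each listed identity misses the multisets {1, 1} ; {5/2}.

The tell: t_0 = -7/11 here, and the expanded ratio factors over Q; prefactor -7/11, roots give parameters.
Step ratio: r(k) = (1/2) * (k+1) (k+1) / [(k+5/2) (k+1)] - rational in k, leading ratio (1/2); with t_0 = -7/11, classification follows.


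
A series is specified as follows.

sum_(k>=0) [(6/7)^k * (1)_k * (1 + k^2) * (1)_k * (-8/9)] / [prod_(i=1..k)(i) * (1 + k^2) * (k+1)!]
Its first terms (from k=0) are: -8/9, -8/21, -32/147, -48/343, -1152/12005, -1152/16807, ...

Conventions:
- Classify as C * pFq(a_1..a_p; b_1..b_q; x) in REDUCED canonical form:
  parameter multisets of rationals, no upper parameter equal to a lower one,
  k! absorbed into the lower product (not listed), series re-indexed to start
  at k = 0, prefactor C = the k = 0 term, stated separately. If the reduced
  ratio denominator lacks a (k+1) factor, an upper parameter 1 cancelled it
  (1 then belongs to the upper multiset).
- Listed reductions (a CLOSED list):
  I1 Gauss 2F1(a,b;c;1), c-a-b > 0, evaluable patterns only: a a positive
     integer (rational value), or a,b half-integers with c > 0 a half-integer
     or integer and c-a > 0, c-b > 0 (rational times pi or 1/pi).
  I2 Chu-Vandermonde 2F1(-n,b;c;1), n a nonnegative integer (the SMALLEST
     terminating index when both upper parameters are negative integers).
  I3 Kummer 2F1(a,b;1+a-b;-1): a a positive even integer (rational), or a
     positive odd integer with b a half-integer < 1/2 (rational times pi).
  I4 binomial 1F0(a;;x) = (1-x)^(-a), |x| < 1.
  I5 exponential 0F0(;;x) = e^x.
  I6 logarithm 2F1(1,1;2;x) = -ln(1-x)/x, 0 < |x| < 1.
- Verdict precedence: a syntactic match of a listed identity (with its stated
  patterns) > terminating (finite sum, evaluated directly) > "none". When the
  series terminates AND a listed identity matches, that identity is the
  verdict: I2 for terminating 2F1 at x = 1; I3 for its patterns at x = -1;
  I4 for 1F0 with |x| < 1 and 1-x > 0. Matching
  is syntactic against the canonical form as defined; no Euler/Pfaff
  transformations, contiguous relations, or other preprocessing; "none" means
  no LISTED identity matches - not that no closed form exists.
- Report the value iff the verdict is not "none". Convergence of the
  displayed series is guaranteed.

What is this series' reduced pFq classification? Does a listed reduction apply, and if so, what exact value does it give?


With C = -8/9: the canonical form is 2F1(1, 1; 2; 6/7). Verdict: the I6 logarithm reduction fires (the logarithm: parameters (1,1;2), x = 6/7). Hence: (28/27) * ln(1/7).

Key observation: with t_0 = -8/9, striking the common factor k^2 + 1 reduces the term (prefactor -8/9).
Step ratio: r(k) = (6/7) * (k+1) (k+1) / [(k+2) (k+1)] - poly over poly, x = (6/7) from leading terms; C = -8/9 at k = 0.


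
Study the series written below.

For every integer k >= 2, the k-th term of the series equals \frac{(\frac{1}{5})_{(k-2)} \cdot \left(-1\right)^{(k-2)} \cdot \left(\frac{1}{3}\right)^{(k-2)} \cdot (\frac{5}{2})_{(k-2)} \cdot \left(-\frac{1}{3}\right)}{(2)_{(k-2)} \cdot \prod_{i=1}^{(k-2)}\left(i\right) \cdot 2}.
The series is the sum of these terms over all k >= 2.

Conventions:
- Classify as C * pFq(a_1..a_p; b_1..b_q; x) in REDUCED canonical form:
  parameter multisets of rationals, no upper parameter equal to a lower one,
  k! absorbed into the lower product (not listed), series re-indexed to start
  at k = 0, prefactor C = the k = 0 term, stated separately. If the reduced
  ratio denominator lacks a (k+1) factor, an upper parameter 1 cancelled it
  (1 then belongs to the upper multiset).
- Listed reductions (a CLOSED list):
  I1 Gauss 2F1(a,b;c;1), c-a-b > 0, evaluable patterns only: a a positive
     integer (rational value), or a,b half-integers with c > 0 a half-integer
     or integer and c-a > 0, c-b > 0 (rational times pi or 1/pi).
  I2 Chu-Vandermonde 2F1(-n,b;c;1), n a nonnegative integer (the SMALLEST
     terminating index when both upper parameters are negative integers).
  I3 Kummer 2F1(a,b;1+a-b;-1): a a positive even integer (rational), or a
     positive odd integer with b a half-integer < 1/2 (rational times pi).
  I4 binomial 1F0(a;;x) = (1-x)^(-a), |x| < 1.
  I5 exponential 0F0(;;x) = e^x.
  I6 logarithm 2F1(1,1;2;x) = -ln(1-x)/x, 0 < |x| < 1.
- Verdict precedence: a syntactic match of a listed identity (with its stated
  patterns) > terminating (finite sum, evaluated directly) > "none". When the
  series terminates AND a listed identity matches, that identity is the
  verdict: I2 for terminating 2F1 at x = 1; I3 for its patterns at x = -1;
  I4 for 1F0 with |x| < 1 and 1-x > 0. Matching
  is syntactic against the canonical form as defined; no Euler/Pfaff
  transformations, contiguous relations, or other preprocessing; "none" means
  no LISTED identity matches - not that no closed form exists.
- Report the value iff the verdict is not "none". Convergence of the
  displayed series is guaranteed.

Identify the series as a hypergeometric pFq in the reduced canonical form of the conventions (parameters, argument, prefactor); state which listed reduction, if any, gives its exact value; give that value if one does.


The tell: t_0 being -\frac{1}{6}, the product of the first k integers (C = -1/6, x = -1/3) is k!.
Ratio: r(k) = -\frac{1}{3} * (k+\frac{1}{5}) (k+\frac{5}{2}) / [(k+2) (k+1)] ; factor over Q: parameters, x = -\frac{1}{3}, and C = -\frac{1}{6}.

At argument -\frac{1}{3}: a 2F1 with upper {\frac{1}{5}, \frac{5}{2}}, lower {2}, scaled by C = -\frac{1}{6}. Verdict: none here - no I1-I6 shape fits x = -\frac{1}{3} with lower {2}.


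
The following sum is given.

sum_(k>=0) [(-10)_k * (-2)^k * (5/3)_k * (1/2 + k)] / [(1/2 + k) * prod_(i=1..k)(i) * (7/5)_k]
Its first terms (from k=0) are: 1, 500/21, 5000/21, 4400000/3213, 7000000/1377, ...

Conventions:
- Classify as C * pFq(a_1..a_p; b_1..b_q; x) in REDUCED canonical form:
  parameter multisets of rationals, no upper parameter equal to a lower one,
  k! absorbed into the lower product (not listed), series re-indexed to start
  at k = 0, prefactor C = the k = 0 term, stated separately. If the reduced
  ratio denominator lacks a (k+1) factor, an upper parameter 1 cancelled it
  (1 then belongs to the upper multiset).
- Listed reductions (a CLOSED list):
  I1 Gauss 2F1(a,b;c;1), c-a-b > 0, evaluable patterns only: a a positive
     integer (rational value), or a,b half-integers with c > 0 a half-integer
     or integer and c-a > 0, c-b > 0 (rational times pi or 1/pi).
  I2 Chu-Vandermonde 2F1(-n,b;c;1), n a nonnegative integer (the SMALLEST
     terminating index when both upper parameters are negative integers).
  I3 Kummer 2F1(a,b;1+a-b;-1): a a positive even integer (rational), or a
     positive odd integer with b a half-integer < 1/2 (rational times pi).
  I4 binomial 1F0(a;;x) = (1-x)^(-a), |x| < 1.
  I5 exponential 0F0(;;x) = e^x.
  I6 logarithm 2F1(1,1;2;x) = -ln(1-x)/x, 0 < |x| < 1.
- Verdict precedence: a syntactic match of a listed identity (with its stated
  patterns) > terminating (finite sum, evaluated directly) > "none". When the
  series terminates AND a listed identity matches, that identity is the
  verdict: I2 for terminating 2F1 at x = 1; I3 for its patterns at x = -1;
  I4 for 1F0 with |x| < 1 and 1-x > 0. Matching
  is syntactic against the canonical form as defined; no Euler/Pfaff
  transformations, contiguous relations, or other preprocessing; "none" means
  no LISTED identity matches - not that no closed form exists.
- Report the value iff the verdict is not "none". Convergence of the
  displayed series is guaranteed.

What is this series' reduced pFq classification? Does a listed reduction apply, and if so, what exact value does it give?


Classification (C = 1): 2F1 with upper {-10, 5/3}, lower {7/5}, argument x = -2. Verdict: terminating - the sum ends at index 10 because -10 is a negative integer; exact evaluation follows. Exact value: 6295493476793021/63178237521.

Key step: with t_0 = 1, the product of the first k integers (C = 1) is k!.
Ratio: r(k) = (-2) * (k-10) (k+5/3) / [(k+7/5) (k+1)] - rational in k. x = (-2); t_0 = 1; negate the roots.


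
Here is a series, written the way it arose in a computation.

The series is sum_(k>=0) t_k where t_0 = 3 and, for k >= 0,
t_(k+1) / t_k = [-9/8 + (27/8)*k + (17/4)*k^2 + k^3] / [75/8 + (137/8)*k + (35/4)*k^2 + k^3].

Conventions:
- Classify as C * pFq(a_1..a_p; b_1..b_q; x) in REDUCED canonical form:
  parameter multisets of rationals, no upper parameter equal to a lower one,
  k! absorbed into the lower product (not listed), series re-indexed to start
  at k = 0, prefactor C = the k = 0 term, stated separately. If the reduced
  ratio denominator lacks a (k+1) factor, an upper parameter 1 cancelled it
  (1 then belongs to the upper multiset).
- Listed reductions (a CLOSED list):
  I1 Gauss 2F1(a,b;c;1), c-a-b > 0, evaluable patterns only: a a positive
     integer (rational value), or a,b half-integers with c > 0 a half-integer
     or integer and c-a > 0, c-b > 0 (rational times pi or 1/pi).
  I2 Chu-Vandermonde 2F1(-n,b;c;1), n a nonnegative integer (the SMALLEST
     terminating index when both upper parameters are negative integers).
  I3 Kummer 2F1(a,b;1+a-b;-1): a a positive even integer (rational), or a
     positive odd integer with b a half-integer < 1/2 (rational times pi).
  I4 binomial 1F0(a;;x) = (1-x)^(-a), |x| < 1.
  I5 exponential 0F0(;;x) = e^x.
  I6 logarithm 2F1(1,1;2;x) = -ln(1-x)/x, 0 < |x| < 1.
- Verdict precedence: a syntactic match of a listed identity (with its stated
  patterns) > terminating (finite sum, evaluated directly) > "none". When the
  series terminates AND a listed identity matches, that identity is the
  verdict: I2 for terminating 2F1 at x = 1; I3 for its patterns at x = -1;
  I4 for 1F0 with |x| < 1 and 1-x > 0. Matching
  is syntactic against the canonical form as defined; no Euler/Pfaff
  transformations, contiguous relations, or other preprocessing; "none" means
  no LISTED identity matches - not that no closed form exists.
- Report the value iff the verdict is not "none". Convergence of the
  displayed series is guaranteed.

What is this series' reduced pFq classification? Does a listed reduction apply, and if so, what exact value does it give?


Structural cue: t_0 being 3, cancel k + 3/2 from the displayed ratio first; then C = 3.
Term ratio: r(k) = 1 * (k-1/4) (k+3) / [(k+25/4) (k+1)] ; factor over Q: parameters, x = 1, and C = 3.

Classification (C = 3): 2F1 with upper {-1/4, 3}, lower {25/4}, argument x = 1. Verdict: the Gauss summation I1 matches (x = 1: the Gamma ratio telescopes since c-a-b = 7/2 > 0 and a = 3 in Z>0). Sum: 221/88.
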